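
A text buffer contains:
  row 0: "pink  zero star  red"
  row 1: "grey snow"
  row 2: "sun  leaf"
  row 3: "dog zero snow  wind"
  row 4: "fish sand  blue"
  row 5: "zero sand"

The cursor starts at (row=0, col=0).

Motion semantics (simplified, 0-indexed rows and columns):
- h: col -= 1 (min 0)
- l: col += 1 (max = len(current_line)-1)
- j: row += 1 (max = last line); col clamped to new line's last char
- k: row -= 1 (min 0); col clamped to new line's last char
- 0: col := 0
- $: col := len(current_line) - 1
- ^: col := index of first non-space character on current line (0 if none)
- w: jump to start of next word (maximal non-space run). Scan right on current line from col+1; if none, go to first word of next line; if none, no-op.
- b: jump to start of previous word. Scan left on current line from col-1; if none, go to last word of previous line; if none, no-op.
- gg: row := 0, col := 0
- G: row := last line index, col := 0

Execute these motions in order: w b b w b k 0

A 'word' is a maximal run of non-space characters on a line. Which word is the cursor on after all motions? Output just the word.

After 1 (w): row=0 col=6 char='z'
After 2 (b): row=0 col=0 char='p'
After 3 (b): row=0 col=0 char='p'
After 4 (w): row=0 col=6 char='z'
After 5 (b): row=0 col=0 char='p'
After 6 (k): row=0 col=0 char='p'
After 7 (0): row=0 col=0 char='p'

Answer: pink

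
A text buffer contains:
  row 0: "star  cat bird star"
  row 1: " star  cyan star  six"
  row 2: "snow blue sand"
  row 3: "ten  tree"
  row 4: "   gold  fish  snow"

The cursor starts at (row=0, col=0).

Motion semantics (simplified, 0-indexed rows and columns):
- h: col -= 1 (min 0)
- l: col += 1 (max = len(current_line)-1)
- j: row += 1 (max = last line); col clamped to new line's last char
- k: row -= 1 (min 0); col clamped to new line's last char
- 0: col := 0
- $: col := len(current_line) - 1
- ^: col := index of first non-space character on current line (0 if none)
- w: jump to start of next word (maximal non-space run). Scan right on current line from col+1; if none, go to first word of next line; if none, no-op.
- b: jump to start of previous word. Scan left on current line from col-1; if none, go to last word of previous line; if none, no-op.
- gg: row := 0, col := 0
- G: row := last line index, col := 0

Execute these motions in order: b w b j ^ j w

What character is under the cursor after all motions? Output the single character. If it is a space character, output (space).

Answer: b

Derivation:
After 1 (b): row=0 col=0 char='s'
After 2 (w): row=0 col=6 char='c'
After 3 (b): row=0 col=0 char='s'
After 4 (j): row=1 col=0 char='_'
After 5 (^): row=1 col=1 char='s'
After 6 (j): row=2 col=1 char='n'
After 7 (w): row=2 col=5 char='b'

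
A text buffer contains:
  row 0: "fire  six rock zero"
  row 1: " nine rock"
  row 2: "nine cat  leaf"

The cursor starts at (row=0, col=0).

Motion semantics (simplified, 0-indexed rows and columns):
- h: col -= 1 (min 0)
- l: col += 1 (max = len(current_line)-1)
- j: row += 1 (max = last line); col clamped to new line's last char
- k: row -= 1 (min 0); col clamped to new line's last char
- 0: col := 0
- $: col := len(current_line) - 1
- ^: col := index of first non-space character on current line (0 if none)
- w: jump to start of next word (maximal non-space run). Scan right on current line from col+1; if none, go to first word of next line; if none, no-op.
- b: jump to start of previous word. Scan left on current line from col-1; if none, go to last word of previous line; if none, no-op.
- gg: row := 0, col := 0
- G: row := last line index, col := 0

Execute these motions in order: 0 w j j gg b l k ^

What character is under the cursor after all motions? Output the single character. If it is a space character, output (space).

Answer: f

Derivation:
After 1 (0): row=0 col=0 char='f'
After 2 (w): row=0 col=6 char='s'
After 3 (j): row=1 col=6 char='r'
After 4 (j): row=2 col=6 char='a'
After 5 (gg): row=0 col=0 char='f'
After 6 (b): row=0 col=0 char='f'
After 7 (l): row=0 col=1 char='i'
After 8 (k): row=0 col=1 char='i'
After 9 (^): row=0 col=0 char='f'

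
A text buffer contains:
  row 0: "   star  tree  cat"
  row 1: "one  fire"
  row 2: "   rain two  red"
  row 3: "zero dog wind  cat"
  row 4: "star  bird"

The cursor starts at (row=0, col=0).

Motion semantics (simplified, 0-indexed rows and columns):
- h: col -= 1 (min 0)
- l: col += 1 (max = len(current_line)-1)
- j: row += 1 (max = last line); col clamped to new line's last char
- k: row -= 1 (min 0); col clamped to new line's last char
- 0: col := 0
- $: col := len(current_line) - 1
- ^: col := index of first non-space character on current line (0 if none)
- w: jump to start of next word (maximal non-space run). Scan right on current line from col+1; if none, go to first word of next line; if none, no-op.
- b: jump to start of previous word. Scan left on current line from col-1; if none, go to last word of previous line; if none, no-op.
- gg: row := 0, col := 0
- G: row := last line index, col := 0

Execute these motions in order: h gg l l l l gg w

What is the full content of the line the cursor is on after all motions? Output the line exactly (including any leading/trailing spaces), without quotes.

After 1 (h): row=0 col=0 char='_'
After 2 (gg): row=0 col=0 char='_'
After 3 (l): row=0 col=1 char='_'
After 4 (l): row=0 col=2 char='_'
After 5 (l): row=0 col=3 char='s'
After 6 (l): row=0 col=4 char='t'
After 7 (gg): row=0 col=0 char='_'
After 8 (w): row=0 col=3 char='s'

Answer:    star  tree  cat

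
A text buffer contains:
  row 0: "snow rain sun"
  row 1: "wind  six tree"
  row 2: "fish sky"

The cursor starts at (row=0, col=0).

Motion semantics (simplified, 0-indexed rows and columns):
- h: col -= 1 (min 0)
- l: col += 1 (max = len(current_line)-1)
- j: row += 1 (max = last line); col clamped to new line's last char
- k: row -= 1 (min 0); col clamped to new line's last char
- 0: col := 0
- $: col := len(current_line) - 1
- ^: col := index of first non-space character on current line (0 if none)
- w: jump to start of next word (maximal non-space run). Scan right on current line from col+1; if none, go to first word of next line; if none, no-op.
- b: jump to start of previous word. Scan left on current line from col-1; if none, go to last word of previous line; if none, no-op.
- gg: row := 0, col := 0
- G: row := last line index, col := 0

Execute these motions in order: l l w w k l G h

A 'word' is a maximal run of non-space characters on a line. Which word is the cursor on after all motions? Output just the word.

Answer: fish

Derivation:
After 1 (l): row=0 col=1 char='n'
After 2 (l): row=0 col=2 char='o'
After 3 (w): row=0 col=5 char='r'
After 4 (w): row=0 col=10 char='s'
After 5 (k): row=0 col=10 char='s'
After 6 (l): row=0 col=11 char='u'
After 7 (G): row=2 col=0 char='f'
After 8 (h): row=2 col=0 char='f'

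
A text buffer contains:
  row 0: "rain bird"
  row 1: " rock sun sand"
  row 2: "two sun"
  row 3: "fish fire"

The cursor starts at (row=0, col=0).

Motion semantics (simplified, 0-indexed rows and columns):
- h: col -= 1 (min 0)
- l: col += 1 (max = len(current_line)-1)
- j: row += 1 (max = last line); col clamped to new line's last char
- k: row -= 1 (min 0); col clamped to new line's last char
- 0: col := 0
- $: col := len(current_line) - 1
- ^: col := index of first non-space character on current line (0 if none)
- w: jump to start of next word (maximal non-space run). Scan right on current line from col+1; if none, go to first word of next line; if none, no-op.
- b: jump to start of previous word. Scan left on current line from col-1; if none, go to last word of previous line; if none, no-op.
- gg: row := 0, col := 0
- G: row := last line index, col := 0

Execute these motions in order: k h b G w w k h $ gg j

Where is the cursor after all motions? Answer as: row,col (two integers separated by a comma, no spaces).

Answer: 1,0

Derivation:
After 1 (k): row=0 col=0 char='r'
After 2 (h): row=0 col=0 char='r'
After 3 (b): row=0 col=0 char='r'
After 4 (G): row=3 col=0 char='f'
After 5 (w): row=3 col=5 char='f'
After 6 (w): row=3 col=5 char='f'
After 7 (k): row=2 col=5 char='u'
After 8 (h): row=2 col=4 char='s'
After 9 ($): row=2 col=6 char='n'
After 10 (gg): row=0 col=0 char='r'
After 11 (j): row=1 col=0 char='_'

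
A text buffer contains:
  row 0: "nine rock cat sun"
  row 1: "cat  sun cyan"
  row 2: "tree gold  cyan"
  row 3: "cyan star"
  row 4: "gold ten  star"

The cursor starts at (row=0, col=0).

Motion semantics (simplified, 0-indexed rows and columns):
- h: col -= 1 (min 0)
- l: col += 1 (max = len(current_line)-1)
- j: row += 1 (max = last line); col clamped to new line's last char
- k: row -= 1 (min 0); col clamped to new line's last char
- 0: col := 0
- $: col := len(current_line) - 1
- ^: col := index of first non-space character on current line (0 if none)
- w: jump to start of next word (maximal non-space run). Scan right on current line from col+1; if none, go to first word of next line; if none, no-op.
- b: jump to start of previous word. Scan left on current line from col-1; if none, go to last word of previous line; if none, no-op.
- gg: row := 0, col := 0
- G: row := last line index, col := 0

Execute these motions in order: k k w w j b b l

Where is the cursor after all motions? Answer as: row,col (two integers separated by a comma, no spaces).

Answer: 1,6

Derivation:
After 1 (k): row=0 col=0 char='n'
After 2 (k): row=0 col=0 char='n'
After 3 (w): row=0 col=5 char='r'
After 4 (w): row=0 col=10 char='c'
After 5 (j): row=1 col=10 char='y'
After 6 (b): row=1 col=9 char='c'
After 7 (b): row=1 col=5 char='s'
After 8 (l): row=1 col=6 char='u'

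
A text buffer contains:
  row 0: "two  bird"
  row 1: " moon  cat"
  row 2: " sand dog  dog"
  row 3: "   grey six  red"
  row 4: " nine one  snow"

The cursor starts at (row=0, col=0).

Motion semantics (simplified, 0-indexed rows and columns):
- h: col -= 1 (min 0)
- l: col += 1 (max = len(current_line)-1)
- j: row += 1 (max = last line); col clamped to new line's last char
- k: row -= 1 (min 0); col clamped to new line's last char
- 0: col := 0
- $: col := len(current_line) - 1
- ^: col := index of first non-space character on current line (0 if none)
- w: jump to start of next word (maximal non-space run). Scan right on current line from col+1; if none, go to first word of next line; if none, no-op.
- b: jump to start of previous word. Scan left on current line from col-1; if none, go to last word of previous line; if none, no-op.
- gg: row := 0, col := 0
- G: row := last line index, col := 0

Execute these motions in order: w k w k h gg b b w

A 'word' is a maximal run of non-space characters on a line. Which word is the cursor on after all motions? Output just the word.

After 1 (w): row=0 col=5 char='b'
After 2 (k): row=0 col=5 char='b'
After 3 (w): row=1 col=1 char='m'
After 4 (k): row=0 col=1 char='w'
After 5 (h): row=0 col=0 char='t'
After 6 (gg): row=0 col=0 char='t'
After 7 (b): row=0 col=0 char='t'
After 8 (b): row=0 col=0 char='t'
After 9 (w): row=0 col=5 char='b'

Answer: bird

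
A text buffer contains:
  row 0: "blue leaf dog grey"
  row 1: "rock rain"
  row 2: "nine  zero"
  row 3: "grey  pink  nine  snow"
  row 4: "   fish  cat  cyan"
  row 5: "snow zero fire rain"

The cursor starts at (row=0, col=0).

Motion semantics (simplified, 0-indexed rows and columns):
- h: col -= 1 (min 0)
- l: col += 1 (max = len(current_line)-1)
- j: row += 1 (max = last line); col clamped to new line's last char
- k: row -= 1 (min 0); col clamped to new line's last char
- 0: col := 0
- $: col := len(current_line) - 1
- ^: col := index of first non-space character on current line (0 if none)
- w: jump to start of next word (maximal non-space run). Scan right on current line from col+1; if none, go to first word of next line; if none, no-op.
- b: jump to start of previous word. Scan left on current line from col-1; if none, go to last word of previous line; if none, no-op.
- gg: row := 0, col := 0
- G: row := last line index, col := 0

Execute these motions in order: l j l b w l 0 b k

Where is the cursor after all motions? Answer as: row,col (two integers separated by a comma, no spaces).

Answer: 0,14

Derivation:
After 1 (l): row=0 col=1 char='l'
After 2 (j): row=1 col=1 char='o'
After 3 (l): row=1 col=2 char='c'
After 4 (b): row=1 col=0 char='r'
After 5 (w): row=1 col=5 char='r'
After 6 (l): row=1 col=6 char='a'
After 7 (0): row=1 col=0 char='r'
After 8 (b): row=0 col=14 char='g'
After 9 (k): row=0 col=14 char='g'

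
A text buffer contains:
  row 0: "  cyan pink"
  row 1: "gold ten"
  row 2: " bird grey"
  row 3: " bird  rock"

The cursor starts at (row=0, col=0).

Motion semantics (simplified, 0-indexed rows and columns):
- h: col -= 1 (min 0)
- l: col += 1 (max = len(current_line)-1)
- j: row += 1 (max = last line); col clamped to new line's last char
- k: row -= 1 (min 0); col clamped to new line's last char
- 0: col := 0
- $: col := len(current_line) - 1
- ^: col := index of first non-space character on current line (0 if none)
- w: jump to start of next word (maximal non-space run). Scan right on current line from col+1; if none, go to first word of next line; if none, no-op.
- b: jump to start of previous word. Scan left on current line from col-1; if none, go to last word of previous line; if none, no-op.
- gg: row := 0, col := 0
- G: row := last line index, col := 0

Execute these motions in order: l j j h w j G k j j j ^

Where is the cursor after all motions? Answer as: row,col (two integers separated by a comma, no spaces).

Answer: 3,1

Derivation:
After 1 (l): row=0 col=1 char='_'
After 2 (j): row=1 col=1 char='o'
After 3 (j): row=2 col=1 char='b'
After 4 (h): row=2 col=0 char='_'
After 5 (w): row=2 col=1 char='b'
After 6 (j): row=3 col=1 char='b'
After 7 (G): row=3 col=0 char='_'
After 8 (k): row=2 col=0 char='_'
After 9 (j): row=3 col=0 char='_'
After 10 (j): row=3 col=0 char='_'
After 11 (j): row=3 col=0 char='_'
After 12 (^): row=3 col=1 char='b'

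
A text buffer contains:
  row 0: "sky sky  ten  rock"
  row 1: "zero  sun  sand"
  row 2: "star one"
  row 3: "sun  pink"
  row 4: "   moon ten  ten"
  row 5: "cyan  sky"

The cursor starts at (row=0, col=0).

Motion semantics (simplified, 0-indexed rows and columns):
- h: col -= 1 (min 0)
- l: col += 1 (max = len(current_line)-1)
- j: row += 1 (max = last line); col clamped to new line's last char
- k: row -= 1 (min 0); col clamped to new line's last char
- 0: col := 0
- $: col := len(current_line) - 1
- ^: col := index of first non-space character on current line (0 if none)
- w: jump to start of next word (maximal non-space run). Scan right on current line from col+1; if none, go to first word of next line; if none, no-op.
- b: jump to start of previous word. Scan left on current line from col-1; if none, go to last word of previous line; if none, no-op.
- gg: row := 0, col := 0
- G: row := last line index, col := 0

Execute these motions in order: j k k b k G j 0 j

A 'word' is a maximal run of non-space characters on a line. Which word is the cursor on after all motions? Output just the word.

Answer: cyan

Derivation:
After 1 (j): row=1 col=0 char='z'
After 2 (k): row=0 col=0 char='s'
After 3 (k): row=0 col=0 char='s'
After 4 (b): row=0 col=0 char='s'
After 5 (k): row=0 col=0 char='s'
After 6 (G): row=5 col=0 char='c'
After 7 (j): row=5 col=0 char='c'
After 8 (0): row=5 col=0 char='c'
After 9 (j): row=5 col=0 char='c'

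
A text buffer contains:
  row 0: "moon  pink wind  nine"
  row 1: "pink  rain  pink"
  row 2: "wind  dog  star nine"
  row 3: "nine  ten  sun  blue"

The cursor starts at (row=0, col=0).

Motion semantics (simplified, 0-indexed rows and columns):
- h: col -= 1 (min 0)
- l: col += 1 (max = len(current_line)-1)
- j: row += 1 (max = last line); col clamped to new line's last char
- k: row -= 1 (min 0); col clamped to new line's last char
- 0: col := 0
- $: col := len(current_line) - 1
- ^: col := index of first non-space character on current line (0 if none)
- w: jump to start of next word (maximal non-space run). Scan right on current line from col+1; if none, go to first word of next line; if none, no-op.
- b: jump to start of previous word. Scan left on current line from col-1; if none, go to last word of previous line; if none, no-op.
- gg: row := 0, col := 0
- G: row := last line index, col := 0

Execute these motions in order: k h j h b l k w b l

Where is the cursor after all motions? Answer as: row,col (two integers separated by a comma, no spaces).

After 1 (k): row=0 col=0 char='m'
After 2 (h): row=0 col=0 char='m'
After 3 (j): row=1 col=0 char='p'
After 4 (h): row=1 col=0 char='p'
After 5 (b): row=0 col=17 char='n'
After 6 (l): row=0 col=18 char='i'
After 7 (k): row=0 col=18 char='i'
After 8 (w): row=1 col=0 char='p'
After 9 (b): row=0 col=17 char='n'
After 10 (l): row=0 col=18 char='i'

Answer: 0,18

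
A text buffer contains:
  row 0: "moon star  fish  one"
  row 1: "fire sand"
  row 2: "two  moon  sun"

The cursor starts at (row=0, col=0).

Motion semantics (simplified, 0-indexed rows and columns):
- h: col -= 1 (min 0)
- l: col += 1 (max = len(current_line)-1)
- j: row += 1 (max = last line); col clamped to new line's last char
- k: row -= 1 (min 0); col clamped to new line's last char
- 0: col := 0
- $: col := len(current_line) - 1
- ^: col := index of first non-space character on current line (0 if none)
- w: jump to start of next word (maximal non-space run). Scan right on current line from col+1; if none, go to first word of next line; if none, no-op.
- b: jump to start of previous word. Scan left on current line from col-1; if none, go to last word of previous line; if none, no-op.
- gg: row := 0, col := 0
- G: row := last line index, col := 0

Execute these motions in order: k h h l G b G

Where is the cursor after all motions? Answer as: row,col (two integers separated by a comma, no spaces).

Answer: 2,0

Derivation:
After 1 (k): row=0 col=0 char='m'
After 2 (h): row=0 col=0 char='m'
After 3 (h): row=0 col=0 char='m'
After 4 (l): row=0 col=1 char='o'
After 5 (G): row=2 col=0 char='t'
After 6 (b): row=1 col=5 char='s'
After 7 (G): row=2 col=0 char='t'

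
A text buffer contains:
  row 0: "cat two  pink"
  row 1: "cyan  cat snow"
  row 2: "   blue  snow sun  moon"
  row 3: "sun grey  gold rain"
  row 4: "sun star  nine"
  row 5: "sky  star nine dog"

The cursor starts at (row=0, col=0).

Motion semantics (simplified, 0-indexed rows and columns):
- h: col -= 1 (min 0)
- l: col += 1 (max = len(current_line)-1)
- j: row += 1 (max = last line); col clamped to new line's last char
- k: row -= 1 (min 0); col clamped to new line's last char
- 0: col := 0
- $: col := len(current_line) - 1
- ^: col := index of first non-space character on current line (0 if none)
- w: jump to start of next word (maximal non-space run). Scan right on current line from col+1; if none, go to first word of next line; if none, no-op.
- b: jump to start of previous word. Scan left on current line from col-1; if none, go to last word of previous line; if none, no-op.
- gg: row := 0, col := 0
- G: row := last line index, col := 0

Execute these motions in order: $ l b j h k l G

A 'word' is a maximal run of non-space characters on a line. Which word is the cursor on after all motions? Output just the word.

Answer: sky

Derivation:
After 1 ($): row=0 col=12 char='k'
After 2 (l): row=0 col=12 char='k'
After 3 (b): row=0 col=9 char='p'
After 4 (j): row=1 col=9 char='_'
After 5 (h): row=1 col=8 char='t'
After 6 (k): row=0 col=8 char='_'
After 7 (l): row=0 col=9 char='p'
After 8 (G): row=5 col=0 char='s'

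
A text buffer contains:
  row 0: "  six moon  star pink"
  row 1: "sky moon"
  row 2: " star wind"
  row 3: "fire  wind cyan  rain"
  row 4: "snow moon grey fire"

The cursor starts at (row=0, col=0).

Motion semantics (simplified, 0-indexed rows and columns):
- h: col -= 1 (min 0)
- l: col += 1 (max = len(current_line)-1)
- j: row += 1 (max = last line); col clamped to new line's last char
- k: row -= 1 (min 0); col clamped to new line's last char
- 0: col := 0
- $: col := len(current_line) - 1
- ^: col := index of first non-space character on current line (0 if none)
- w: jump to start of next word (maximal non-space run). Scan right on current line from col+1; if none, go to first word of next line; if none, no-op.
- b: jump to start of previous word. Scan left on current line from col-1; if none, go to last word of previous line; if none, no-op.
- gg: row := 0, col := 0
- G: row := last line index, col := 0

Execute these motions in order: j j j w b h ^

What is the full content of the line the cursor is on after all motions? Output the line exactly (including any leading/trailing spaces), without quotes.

After 1 (j): row=1 col=0 char='s'
After 2 (j): row=2 col=0 char='_'
After 3 (j): row=3 col=0 char='f'
After 4 (w): row=3 col=6 char='w'
After 5 (b): row=3 col=0 char='f'
After 6 (h): row=3 col=0 char='f'
After 7 (^): row=3 col=0 char='f'

Answer: fire  wind cyan  rain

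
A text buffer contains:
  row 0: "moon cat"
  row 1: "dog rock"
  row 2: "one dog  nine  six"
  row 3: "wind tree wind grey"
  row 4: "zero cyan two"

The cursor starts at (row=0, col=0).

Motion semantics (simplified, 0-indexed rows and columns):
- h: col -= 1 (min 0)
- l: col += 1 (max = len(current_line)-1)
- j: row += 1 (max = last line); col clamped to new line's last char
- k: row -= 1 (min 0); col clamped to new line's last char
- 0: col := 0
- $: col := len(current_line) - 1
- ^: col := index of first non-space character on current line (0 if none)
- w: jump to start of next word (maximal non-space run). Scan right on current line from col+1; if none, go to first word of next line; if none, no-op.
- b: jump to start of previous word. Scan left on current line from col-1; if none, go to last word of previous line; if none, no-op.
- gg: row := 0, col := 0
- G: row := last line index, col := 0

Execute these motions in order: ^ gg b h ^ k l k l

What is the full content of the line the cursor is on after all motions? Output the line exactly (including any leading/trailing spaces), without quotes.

Answer: moon cat

Derivation:
After 1 (^): row=0 col=0 char='m'
After 2 (gg): row=0 col=0 char='m'
After 3 (b): row=0 col=0 char='m'
After 4 (h): row=0 col=0 char='m'
After 5 (^): row=0 col=0 char='m'
After 6 (k): row=0 col=0 char='m'
After 7 (l): row=0 col=1 char='o'
After 8 (k): row=0 col=1 char='o'
After 9 (l): row=0 col=2 char='o'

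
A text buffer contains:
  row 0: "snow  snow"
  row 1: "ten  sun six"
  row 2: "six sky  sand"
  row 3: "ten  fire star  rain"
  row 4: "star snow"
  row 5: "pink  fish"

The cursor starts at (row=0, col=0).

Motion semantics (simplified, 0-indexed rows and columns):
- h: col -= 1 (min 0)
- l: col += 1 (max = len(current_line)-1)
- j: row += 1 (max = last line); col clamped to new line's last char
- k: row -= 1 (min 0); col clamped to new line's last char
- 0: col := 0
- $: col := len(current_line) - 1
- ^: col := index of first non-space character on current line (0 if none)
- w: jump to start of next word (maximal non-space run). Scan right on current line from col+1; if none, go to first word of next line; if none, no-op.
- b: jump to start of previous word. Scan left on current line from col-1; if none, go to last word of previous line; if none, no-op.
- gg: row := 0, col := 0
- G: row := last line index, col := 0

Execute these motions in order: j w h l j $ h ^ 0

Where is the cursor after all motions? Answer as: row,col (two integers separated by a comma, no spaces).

After 1 (j): row=1 col=0 char='t'
After 2 (w): row=1 col=5 char='s'
After 3 (h): row=1 col=4 char='_'
After 4 (l): row=1 col=5 char='s'
After 5 (j): row=2 col=5 char='k'
After 6 ($): row=2 col=12 char='d'
After 7 (h): row=2 col=11 char='n'
After 8 (^): row=2 col=0 char='s'
After 9 (0): row=2 col=0 char='s'

Answer: 2,0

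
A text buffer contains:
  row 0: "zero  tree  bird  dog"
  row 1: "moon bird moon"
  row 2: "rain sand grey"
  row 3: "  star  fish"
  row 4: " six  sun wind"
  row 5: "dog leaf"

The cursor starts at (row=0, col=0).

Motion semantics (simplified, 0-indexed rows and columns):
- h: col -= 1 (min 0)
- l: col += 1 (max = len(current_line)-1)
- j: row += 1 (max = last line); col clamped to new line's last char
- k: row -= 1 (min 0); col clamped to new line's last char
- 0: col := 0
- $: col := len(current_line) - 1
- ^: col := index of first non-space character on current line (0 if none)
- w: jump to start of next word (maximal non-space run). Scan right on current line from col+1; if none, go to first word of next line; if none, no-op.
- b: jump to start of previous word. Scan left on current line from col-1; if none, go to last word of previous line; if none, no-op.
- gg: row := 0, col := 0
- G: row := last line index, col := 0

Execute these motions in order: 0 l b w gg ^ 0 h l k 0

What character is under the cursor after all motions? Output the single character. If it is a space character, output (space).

After 1 (0): row=0 col=0 char='z'
After 2 (l): row=0 col=1 char='e'
After 3 (b): row=0 col=0 char='z'
After 4 (w): row=0 col=6 char='t'
After 5 (gg): row=0 col=0 char='z'
After 6 (^): row=0 col=0 char='z'
After 7 (0): row=0 col=0 char='z'
After 8 (h): row=0 col=0 char='z'
After 9 (l): row=0 col=1 char='e'
After 10 (k): row=0 col=1 char='e'
After 11 (0): row=0 col=0 char='z'

Answer: z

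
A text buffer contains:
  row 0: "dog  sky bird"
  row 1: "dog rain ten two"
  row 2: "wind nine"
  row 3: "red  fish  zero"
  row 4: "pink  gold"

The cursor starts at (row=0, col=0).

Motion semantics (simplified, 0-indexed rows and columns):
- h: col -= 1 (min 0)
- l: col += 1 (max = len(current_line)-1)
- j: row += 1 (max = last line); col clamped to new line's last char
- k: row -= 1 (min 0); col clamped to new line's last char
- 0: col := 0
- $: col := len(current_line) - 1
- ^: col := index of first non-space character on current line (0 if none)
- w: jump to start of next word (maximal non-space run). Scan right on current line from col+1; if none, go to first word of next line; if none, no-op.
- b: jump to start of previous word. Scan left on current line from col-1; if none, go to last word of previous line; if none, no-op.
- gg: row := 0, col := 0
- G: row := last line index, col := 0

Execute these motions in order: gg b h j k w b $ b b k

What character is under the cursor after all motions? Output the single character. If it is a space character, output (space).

After 1 (gg): row=0 col=0 char='d'
After 2 (b): row=0 col=0 char='d'
After 3 (h): row=0 col=0 char='d'
After 4 (j): row=1 col=0 char='d'
After 5 (k): row=0 col=0 char='d'
After 6 (w): row=0 col=5 char='s'
After 7 (b): row=0 col=0 char='d'
After 8 ($): row=0 col=12 char='d'
After 9 (b): row=0 col=9 char='b'
After 10 (b): row=0 col=5 char='s'
After 11 (k): row=0 col=5 char='s'

Answer: s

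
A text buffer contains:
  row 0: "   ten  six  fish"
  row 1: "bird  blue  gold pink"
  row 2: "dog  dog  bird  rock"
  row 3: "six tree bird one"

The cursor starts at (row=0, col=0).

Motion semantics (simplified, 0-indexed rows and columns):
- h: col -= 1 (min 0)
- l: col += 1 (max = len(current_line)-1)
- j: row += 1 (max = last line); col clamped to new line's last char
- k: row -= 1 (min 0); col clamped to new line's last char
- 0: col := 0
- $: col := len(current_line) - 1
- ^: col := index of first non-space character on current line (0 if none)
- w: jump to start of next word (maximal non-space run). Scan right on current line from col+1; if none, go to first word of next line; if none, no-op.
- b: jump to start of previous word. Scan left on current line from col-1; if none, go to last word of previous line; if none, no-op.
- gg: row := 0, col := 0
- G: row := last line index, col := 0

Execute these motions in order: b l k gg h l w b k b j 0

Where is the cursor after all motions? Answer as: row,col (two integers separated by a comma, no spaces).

After 1 (b): row=0 col=0 char='_'
After 2 (l): row=0 col=1 char='_'
After 3 (k): row=0 col=1 char='_'
After 4 (gg): row=0 col=0 char='_'
After 5 (h): row=0 col=0 char='_'
After 6 (l): row=0 col=1 char='_'
After 7 (w): row=0 col=3 char='t'
After 8 (b): row=0 col=3 char='t'
After 9 (k): row=0 col=3 char='t'
After 10 (b): row=0 col=3 char='t'
After 11 (j): row=1 col=3 char='d'
After 12 (0): row=1 col=0 char='b'

Answer: 1,0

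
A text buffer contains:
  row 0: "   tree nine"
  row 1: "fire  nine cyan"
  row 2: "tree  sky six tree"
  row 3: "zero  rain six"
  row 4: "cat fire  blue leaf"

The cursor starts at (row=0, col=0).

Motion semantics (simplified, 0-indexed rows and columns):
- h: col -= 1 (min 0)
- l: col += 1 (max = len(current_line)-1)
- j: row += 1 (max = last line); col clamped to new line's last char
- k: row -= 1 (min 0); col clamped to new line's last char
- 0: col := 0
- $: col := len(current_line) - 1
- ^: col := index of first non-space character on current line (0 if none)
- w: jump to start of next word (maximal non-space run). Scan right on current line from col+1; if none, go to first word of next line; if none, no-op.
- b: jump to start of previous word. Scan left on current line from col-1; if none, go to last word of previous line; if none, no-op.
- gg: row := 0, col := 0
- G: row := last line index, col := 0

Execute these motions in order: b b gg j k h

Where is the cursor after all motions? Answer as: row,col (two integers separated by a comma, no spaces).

After 1 (b): row=0 col=0 char='_'
After 2 (b): row=0 col=0 char='_'
After 3 (gg): row=0 col=0 char='_'
After 4 (j): row=1 col=0 char='f'
After 5 (k): row=0 col=0 char='_'
After 6 (h): row=0 col=0 char='_'

Answer: 0,0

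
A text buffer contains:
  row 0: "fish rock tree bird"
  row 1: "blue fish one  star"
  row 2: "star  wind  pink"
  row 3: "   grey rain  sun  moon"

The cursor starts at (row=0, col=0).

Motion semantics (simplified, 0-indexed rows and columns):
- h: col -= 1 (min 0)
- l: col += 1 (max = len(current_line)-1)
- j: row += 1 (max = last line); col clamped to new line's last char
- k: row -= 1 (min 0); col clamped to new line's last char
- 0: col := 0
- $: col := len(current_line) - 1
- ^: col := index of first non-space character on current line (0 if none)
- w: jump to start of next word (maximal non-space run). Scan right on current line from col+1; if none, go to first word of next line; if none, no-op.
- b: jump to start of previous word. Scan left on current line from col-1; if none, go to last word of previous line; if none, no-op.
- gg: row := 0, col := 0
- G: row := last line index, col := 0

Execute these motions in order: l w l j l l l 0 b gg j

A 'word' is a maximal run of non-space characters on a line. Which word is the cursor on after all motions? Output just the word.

Answer: blue

Derivation:
After 1 (l): row=0 col=1 char='i'
After 2 (w): row=0 col=5 char='r'
After 3 (l): row=0 col=6 char='o'
After 4 (j): row=1 col=6 char='i'
After 5 (l): row=1 col=7 char='s'
After 6 (l): row=1 col=8 char='h'
After 7 (l): row=1 col=9 char='_'
After 8 (0): row=1 col=0 char='b'
After 9 (b): row=0 col=15 char='b'
After 10 (gg): row=0 col=0 char='f'
After 11 (j): row=1 col=0 char='b'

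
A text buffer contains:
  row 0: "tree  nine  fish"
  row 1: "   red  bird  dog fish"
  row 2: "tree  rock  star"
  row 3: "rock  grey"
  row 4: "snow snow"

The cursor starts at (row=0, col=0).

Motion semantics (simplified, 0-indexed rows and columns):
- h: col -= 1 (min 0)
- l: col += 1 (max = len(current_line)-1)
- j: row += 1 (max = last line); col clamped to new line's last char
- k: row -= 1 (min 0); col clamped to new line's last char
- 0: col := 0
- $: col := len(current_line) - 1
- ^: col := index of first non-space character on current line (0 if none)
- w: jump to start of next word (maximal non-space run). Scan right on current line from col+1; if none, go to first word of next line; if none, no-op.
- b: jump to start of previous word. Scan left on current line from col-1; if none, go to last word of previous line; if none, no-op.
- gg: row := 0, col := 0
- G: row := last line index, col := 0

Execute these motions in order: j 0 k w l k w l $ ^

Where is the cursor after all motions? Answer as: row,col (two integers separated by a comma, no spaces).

After 1 (j): row=1 col=0 char='_'
After 2 (0): row=1 col=0 char='_'
After 3 (k): row=0 col=0 char='t'
After 4 (w): row=0 col=6 char='n'
After 5 (l): row=0 col=7 char='i'
After 6 (k): row=0 col=7 char='i'
After 7 (w): row=0 col=12 char='f'
After 8 (l): row=0 col=13 char='i'
After 9 ($): row=0 col=15 char='h'
After 10 (^): row=0 col=0 char='t'

Answer: 0,0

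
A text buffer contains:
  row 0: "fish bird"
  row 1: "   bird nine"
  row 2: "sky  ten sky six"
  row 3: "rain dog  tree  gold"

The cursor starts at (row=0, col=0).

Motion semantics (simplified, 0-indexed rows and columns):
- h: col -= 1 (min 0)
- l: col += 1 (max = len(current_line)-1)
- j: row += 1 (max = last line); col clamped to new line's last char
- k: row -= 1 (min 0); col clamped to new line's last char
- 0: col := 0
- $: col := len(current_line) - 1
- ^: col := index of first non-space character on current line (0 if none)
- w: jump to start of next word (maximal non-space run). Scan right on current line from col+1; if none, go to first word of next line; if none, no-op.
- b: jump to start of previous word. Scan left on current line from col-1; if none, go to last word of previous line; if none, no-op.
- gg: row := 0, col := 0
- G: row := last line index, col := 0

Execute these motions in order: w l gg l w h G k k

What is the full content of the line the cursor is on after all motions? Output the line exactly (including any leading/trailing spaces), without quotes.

Answer:    bird nine

Derivation:
After 1 (w): row=0 col=5 char='b'
After 2 (l): row=0 col=6 char='i'
After 3 (gg): row=0 col=0 char='f'
After 4 (l): row=0 col=1 char='i'
After 5 (w): row=0 col=5 char='b'
After 6 (h): row=0 col=4 char='_'
After 7 (G): row=3 col=0 char='r'
After 8 (k): row=2 col=0 char='s'
After 9 (k): row=1 col=0 char='_'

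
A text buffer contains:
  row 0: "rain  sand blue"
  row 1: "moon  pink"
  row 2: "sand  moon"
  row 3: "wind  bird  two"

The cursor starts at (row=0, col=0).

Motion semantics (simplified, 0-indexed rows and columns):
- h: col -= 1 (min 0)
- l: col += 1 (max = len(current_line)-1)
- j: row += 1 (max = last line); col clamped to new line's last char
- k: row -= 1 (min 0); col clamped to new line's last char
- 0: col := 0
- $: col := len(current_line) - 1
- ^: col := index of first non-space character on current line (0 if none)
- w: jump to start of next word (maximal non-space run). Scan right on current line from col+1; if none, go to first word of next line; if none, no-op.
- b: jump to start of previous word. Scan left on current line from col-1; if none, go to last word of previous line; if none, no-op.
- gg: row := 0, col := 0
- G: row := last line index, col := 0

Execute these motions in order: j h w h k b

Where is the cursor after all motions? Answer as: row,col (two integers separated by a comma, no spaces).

Answer: 0,0

Derivation:
After 1 (j): row=1 col=0 char='m'
After 2 (h): row=1 col=0 char='m'
After 3 (w): row=1 col=6 char='p'
After 4 (h): row=1 col=5 char='_'
After 5 (k): row=0 col=5 char='_'
After 6 (b): row=0 col=0 char='r'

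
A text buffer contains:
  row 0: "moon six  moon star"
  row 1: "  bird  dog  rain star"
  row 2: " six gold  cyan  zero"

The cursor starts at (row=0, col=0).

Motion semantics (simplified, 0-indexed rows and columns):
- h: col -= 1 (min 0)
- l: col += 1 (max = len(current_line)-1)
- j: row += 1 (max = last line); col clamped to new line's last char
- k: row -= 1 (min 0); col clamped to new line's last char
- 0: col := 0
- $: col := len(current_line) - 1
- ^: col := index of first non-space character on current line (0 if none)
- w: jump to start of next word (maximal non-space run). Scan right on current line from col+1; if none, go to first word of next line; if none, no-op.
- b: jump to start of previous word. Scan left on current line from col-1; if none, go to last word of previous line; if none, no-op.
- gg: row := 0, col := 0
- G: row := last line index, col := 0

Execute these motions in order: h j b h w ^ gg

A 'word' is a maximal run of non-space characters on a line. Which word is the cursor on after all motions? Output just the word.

After 1 (h): row=0 col=0 char='m'
After 2 (j): row=1 col=0 char='_'
After 3 (b): row=0 col=15 char='s'
After 4 (h): row=0 col=14 char='_'
After 5 (w): row=0 col=15 char='s'
After 6 (^): row=0 col=0 char='m'
After 7 (gg): row=0 col=0 char='m'

Answer: moon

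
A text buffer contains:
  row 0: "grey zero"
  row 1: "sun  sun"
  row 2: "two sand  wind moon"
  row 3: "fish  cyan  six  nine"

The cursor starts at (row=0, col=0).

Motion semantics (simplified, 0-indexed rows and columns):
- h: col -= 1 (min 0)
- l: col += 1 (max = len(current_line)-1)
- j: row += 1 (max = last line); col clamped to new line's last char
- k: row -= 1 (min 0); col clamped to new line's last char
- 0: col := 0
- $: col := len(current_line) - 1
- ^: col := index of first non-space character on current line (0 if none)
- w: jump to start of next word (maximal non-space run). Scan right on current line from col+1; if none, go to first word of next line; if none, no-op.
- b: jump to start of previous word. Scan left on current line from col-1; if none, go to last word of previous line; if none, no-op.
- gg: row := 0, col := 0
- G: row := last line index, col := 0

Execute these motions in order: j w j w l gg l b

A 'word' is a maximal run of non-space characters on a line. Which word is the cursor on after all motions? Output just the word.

Answer: grey

Derivation:
After 1 (j): row=1 col=0 char='s'
After 2 (w): row=1 col=5 char='s'
After 3 (j): row=2 col=5 char='a'
After 4 (w): row=2 col=10 char='w'
After 5 (l): row=2 col=11 char='i'
After 6 (gg): row=0 col=0 char='g'
After 7 (l): row=0 col=1 char='r'
After 8 (b): row=0 col=0 char='g'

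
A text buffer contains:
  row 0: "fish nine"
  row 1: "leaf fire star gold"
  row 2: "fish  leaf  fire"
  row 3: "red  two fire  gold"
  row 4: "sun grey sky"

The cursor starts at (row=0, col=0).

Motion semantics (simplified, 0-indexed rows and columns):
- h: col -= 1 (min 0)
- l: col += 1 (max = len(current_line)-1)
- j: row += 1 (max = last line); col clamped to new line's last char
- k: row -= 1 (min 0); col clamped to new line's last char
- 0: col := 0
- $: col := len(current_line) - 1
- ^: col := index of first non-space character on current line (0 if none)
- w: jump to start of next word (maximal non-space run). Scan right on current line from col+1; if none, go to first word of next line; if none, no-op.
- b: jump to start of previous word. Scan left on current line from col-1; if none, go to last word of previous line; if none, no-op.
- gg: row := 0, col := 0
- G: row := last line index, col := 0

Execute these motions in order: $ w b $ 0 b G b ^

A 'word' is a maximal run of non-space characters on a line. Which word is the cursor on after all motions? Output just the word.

After 1 ($): row=0 col=8 char='e'
After 2 (w): row=1 col=0 char='l'
After 3 (b): row=0 col=5 char='n'
After 4 ($): row=0 col=8 char='e'
After 5 (0): row=0 col=0 char='f'
After 6 (b): row=0 col=0 char='f'
After 7 (G): row=4 col=0 char='s'
After 8 (b): row=3 col=15 char='g'
After 9 (^): row=3 col=0 char='r'

Answer: red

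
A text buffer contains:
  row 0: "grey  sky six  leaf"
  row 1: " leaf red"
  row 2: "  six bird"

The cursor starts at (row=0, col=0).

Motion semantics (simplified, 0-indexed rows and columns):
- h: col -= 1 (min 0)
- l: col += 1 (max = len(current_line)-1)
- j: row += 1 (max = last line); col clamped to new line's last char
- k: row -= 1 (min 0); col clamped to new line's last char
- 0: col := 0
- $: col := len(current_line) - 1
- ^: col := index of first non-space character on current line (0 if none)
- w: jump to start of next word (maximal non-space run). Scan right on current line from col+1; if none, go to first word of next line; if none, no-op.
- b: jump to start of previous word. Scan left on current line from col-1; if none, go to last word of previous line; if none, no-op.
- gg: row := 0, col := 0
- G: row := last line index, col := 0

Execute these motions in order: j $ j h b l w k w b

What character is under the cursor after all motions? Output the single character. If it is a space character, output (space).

After 1 (j): row=1 col=0 char='_'
After 2 ($): row=1 col=8 char='d'
After 3 (j): row=2 col=8 char='r'
After 4 (h): row=2 col=7 char='i'
After 5 (b): row=2 col=6 char='b'
After 6 (l): row=2 col=7 char='i'
After 7 (w): row=2 col=7 char='i'
After 8 (k): row=1 col=7 char='e'
After 9 (w): row=2 col=2 char='s'
After 10 (b): row=1 col=6 char='r'

Answer: r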